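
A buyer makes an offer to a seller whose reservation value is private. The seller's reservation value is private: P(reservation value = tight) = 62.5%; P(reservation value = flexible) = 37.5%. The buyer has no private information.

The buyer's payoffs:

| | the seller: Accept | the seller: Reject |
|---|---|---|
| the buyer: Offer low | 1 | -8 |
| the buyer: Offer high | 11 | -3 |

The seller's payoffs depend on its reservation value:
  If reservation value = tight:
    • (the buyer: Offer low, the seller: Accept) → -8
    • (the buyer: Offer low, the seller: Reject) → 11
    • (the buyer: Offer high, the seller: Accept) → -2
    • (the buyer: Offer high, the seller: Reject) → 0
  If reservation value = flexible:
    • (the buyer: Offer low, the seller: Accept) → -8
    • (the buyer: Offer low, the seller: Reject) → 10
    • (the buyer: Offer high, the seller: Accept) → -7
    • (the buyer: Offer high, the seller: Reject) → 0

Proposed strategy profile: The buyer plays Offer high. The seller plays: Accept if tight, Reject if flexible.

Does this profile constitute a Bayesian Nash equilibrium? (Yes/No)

A profile is a BNE iff every type of every player is best-responding given beliefs about the other side.
The buyer plays Offer high: E[Offer high] = 0.625·(11) + 0.375·(-3) = 5.75; E[Offer low] = -2.375. Best-responding. ✓
The seller (reservation value tight), facing Offer high: Accept gives -2, Reject gives 0. Proposed Accept is not best — profitable deviation exists. ✗
The seller (reservation value flexible), facing Offer high: Accept gives -7, Reject gives 0. Proposed Reject is best. ✓

No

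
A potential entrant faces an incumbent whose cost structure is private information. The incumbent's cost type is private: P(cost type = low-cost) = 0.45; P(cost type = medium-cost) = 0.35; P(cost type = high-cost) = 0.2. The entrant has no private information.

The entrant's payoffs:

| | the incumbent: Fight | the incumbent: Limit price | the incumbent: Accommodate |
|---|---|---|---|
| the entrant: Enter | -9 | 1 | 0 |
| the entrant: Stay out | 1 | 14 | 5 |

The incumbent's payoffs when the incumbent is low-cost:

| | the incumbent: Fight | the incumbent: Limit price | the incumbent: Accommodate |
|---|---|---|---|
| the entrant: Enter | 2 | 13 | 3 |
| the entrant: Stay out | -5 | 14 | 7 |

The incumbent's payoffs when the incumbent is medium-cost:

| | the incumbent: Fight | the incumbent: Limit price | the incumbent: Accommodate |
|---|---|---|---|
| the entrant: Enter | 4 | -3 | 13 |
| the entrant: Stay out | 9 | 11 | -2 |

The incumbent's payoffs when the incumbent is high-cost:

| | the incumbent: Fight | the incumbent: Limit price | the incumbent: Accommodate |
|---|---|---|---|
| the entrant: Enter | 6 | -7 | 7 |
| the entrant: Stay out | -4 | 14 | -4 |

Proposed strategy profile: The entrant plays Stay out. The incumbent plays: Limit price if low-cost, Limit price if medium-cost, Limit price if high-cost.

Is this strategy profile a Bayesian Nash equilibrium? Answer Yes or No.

The entrant plays Stay out: E[Stay out] = 0.45·(14) + 0.35·(14) + 0.2·(14) = 14; E[Enter] = 1. Best-responding. ✓
The incumbent (cost type low-cost), facing Stay out: Fight gives -5, Limit price gives 14, Accommodate gives 7. Proposed Limit price is best. ✓
The incumbent (cost type medium-cost), facing Stay out: Fight gives 9, Limit price gives 11, Accommodate gives -2. Proposed Limit price is best. ✓
The incumbent (cost type high-cost), facing Stay out: Fight gives -4, Limit price gives 14, Accommodate gives -4. Proposed Limit price is best. ✓

Yes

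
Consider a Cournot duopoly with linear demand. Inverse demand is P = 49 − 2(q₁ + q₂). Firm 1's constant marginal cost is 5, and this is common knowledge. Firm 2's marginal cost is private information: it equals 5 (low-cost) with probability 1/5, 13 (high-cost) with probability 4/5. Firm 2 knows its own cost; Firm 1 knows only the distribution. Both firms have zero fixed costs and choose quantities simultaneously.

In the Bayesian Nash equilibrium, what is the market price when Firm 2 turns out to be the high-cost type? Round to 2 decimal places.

Firm 2 with cost c maximizes (49 − 2(q₁+q₂) − c)·q₂, giving q₂(c) = (49 − c − 2q₁)/4.
E[c₂] = 1/5·5 + 4/5·13 = 11.4
Firm 1's FOC against E[q₂] yields q₁ = (49 − 2·5 + E[c₂])/6 = (49 − 10 + 11.4)/6 = 8.4.
q₂(high-cost) = 4.8, so P = 49 − 2·(8.4 + 4.8) = 22.6.

22.60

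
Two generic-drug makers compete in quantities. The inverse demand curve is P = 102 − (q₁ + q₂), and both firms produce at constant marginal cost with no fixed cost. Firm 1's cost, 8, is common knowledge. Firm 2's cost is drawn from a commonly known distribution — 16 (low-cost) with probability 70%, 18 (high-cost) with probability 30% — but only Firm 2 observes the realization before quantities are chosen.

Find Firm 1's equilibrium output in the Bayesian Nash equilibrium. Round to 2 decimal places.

34.20

Type-c best response for Firm 2: q₂(c) = (102 − c)/2 − q₁/2.
Firm 1 maximizes expected profit; its first-order condition is 102 − 2q₁ − E[q₂] − 8 = 0.
Substituting E[q₂] and solving: E[c₂] = 16.6, so q₁ = (102 − 2·8 + 16.6)/3 = 34.2.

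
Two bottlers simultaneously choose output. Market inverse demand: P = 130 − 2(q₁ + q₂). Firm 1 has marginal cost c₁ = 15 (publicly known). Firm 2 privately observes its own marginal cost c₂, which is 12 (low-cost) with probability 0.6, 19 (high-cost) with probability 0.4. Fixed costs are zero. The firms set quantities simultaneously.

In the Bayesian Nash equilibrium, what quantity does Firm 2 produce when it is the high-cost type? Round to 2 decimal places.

18.18

Firm 2 with cost c maximizes (130 − 2(q₁+q₂) − c)·q₂, giving q₂(c) = (130 − c − 2q₁)/4.
E[c₂] = 0.6·12 + 0.4·19 = 14.8
Firm 1's FOC against E[q₂] yields q₁ = (130 − 2·15 + E[c₂])/6 = (130 − 30 + 14.8)/6 = 19.1333.
q₂(high-cost) = (130 − 19 − 2·19.1333)/4 = 18.1833.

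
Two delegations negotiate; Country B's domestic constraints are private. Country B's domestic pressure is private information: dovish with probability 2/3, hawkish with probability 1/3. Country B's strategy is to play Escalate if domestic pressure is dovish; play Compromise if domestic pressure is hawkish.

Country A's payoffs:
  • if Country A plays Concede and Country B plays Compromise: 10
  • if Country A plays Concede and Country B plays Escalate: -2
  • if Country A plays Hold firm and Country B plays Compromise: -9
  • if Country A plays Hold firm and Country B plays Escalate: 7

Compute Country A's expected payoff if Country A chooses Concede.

E[Concede] = 2/3·(-2) + 1/3·10 = (-4/3) + 10/3 = 2

2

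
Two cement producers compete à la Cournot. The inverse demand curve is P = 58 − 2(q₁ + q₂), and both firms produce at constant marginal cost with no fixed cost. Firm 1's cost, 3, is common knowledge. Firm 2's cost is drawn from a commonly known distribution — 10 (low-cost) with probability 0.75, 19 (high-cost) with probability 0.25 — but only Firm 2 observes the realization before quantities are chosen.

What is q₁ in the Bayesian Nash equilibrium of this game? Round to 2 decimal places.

Type-c best response for Firm 2: q₂(c) = (58 − c)/4 − q₁/2.
Firm 1 maximizes expected profit; its first-order condition is 58 − 4q₁ − 2E[q₂] − 3 = 0.
Substituting E[q₂] and solving: E[c₂] = 12.25, so q₁ = (58 − 2·3 + 12.25)/6 = 10.7083.

10.71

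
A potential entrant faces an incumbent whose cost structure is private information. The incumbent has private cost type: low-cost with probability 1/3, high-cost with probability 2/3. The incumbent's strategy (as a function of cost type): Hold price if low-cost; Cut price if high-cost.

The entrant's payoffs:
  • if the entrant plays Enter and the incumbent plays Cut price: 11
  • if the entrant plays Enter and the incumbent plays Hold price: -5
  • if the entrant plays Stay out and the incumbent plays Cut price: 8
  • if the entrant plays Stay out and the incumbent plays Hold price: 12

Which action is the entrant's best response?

Stay out

Compute the entrant's expected payoff for each action, taking the expectation over the incumbent's type.
E[Enter] = 1/3·(-5) + 2/3·(11) = 17/3
E[Stay out] = 1/3·(12) + 2/3·(8) = 28/3
Best response: Stay out (28/3 is the largest).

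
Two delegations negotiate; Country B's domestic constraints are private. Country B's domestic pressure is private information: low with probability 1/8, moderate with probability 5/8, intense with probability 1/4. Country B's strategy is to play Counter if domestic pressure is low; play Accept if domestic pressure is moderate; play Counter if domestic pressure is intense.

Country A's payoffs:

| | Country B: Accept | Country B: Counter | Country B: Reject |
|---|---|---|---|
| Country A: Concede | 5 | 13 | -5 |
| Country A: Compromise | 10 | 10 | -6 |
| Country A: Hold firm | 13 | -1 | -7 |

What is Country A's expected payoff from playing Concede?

8

E[Concede] = 1/8·13 + 5/8·5 + 1/4·13 = 13/8 + 25/8 + 13/4 = 8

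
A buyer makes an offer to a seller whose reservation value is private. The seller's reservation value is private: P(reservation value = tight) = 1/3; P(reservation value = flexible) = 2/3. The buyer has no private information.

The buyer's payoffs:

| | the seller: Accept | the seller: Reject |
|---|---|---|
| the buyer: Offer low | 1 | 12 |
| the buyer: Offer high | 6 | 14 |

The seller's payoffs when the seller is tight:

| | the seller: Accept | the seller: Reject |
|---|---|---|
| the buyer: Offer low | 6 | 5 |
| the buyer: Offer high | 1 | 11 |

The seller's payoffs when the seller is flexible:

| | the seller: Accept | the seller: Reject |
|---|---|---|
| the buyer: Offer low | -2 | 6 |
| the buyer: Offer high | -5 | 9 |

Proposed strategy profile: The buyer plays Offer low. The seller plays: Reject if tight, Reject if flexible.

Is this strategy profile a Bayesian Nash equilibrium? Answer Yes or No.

No

The buyer plays Offer low: E[Offer low] = 1/3·(12) + 2/3·(12) = 12; E[Offer high] = 14. Not best-responding. ✗
The seller (reservation value tight), facing Offer low: Accept gives 6, Reject gives 5. Proposed Reject is not best — profitable deviation exists. ✗
The seller (reservation value flexible), facing Offer low: Accept gives -2, Reject gives 6. Proposed Reject is best. ✓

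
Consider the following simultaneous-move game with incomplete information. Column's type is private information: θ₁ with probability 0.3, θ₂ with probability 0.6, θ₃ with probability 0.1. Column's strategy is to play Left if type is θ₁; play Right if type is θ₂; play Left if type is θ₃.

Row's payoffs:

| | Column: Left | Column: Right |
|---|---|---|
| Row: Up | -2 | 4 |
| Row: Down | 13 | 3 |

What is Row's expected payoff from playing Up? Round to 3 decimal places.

1.600

E[Up] = 0.3·(-2) + 0.6·4 + 0.1·(-2) = (-0.6) + 2.4 + (-0.2) = 1.6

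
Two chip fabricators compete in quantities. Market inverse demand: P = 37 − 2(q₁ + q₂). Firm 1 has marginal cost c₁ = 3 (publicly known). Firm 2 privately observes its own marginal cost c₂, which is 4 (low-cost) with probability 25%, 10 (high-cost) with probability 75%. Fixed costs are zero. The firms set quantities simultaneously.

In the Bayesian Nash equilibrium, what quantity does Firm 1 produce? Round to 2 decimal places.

Type-c best response for Firm 2: q₂(c) = (37 − c)/4 − q₁/2.
Firm 1 maximizes expected profit; its first-order condition is 37 − 4q₁ − 2E[q₂] − 3 = 0.
Substituting E[q₂] and solving: E[c₂] = 8.5, so q₁ = (37 − 2·3 + 8.5)/6 = 6.58333.

6.58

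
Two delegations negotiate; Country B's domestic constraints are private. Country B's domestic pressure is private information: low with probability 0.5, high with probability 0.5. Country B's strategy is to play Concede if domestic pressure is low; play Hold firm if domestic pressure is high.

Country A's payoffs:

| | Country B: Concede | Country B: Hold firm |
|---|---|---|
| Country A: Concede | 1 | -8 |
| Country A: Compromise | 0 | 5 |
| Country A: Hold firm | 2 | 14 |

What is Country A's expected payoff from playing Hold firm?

8

Take the expectation over Country B's domestic pressure, weighting each type's action by its prior probability.
E[Hold firm] = 0.5·2 + 0.5·14 = 1 + 7 = 8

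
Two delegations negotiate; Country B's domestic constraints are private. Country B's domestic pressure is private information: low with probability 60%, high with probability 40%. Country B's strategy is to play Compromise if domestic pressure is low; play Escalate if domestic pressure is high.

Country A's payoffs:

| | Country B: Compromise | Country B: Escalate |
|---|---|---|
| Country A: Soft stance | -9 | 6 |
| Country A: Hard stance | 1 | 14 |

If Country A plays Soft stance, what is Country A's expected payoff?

E[Soft stance] = 0.6·(-9) + 0.4·6 = (-5.4) + 2.4 = -3

-3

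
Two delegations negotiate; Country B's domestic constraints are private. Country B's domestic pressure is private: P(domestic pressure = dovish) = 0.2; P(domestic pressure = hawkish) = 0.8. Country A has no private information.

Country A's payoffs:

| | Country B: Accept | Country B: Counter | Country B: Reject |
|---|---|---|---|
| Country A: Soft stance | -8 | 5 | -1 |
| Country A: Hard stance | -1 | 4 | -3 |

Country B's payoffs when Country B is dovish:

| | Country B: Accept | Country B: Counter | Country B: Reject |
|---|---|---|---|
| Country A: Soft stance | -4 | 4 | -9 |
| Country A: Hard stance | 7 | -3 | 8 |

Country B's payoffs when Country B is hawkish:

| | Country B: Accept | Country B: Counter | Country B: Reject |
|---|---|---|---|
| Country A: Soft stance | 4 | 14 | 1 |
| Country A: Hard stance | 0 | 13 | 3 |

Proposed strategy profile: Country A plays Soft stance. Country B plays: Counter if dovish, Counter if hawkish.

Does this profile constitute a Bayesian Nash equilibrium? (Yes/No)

Yes

A profile is a BNE iff every type of every player is best-responding given beliefs about the other side.
Country A plays Soft stance: E[Soft stance] = 0.2·(5) + 0.8·(5) = 5; E[Hard stance] = 4. Best-responding. ✓
Country B (domestic pressure dovish), facing Soft stance: Accept gives -4, Counter gives 4, Reject gives -9. Proposed Counter is best. ✓
Country B (domestic pressure hawkish), facing Soft stance: Accept gives 4, Counter gives 14, Reject gives 1. Proposed Counter is best. ✓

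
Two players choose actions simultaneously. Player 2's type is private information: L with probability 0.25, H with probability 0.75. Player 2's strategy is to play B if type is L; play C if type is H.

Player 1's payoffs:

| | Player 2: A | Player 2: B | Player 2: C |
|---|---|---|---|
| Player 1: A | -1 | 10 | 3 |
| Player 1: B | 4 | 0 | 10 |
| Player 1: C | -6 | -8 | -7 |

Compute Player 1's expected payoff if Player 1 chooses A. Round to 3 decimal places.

4.750

E[A] = 0.25·10 + 0.75·3 = 2.5 + 2.25 = 4.75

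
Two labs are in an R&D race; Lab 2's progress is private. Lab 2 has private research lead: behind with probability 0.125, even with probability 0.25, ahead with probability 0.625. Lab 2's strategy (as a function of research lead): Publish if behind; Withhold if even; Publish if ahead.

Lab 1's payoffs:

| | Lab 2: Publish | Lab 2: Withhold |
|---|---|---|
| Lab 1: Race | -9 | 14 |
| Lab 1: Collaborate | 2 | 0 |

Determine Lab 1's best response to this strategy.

Collaborate

E[Race] = 0.125·(-9) + 0.25·(14) + 0.625·(-9) = -3.25
E[Collaborate] = 0.125·(2) + 0.25·(0) + 0.625·(2) = 1.5
Best response: Collaborate (1.5 is the largest).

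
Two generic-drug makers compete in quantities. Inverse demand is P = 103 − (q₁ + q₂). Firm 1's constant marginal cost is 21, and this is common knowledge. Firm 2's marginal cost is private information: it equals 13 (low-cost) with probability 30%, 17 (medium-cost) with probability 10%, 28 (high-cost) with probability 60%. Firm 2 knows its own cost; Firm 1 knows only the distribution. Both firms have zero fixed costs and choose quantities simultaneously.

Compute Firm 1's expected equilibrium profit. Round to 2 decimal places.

Firm 2 with cost c maximizes (103 − (q₁+q₂) − c)·q₂, giving q₂(c) = (103 − c − q₁)/2.
E[c₂] = 0.3·13 + 0.1·17 + 0.6·28 = 22.4
Firm 1's FOC against E[q₂] yields q₁ = (103 − 2·21 + E[c₂])/3 = (103 − 42 + 22.4)/3 = 27.8.
E[P] = 103 − (q₁ + E[q₂]) = 48.8; Firm 1's expected profit = (E[P] − 21)·q₁ = (48.8 − 21)·27.8 = 772.84.

772.84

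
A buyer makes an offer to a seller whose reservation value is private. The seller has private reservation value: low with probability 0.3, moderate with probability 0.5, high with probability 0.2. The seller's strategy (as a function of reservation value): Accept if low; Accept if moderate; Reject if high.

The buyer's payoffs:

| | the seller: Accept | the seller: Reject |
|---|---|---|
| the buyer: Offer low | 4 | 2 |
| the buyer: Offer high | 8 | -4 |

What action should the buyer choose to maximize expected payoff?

Compute the buyer's expected payoff for each action, taking the expectation over the seller's type.
E[Offer low] = 0.3·(4) + 0.5·(4) + 0.2·(2) = 3.6
E[Offer high] = 0.3·(8) + 0.5·(8) + 0.2·(-4) = 5.6
Best response: Offer high (5.6 is the largest).

Offer high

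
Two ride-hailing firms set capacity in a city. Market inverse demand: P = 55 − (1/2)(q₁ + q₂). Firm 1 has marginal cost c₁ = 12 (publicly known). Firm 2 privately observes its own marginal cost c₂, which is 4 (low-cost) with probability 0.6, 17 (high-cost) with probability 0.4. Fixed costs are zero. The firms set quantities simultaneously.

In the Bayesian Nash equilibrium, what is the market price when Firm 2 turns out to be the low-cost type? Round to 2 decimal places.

22.80

Firm 2 with cost c maximizes (55 − (1/2)(q₁+q₂) − c)·q₂, giving q₂(c) = (55 − c − (1/2)q₁).
E[c₂] = 0.6·4 + 0.4·17 = 9.2
Firm 1's FOC against E[q₂] yields q₁ = (55 − 2·12 + E[c₂])/(3/2) = (55 − 24 + 9.2)/(3/2) = 26.8.
q₂(low-cost) = 37.6, so P = 55 − (1/2)·(26.8 + 37.6) = 22.8.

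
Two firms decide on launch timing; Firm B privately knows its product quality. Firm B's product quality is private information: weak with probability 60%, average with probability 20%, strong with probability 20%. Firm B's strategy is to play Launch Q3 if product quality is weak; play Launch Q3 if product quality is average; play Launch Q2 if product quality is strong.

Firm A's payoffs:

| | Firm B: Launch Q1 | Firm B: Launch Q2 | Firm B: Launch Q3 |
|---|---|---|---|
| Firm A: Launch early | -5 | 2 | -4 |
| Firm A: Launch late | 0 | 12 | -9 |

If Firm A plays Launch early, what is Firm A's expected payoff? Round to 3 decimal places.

-2.800

E[Launch early] = 0.6·(-4) + 0.2·(-4) + 0.2·2 = (-2.4) + (-0.8) + 0.4 = -2.8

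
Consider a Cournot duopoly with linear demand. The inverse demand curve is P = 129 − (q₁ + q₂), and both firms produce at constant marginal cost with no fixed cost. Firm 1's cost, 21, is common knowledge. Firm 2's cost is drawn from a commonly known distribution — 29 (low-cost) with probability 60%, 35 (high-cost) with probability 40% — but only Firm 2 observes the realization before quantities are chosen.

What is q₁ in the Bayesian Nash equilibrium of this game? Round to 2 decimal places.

39.47

Type-c best response for Firm 2: q₂(c) = (129 − c)/2 − q₁/2.
Firm 1 maximizes expected profit; its first-order condition is 129 − 2q₁ − E[q₂] − 21 = 0.
Substituting E[q₂] and solving: E[c₂] = 31.4, so q₁ = (129 − 2·21 + 31.4)/3 = 39.4667.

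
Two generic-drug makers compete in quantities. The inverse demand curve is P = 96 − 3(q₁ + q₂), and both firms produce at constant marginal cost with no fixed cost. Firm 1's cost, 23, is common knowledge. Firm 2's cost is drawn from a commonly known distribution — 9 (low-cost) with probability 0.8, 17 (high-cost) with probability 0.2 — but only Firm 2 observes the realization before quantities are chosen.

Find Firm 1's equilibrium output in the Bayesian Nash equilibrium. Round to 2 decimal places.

6.73

Firm 2 with cost c maximizes (96 − 3(q₁+q₂) − c)·q₂, giving q₂(c) = (96 − c − 3q₁)/6.
E[c₂] = 0.8·9 + 0.2·17 = 10.6
Firm 1's FOC against E[q₂] yields q₁ = (96 − 2·23 + E[c₂])/9 = (96 − 46 + 10.6)/9 = 6.73333.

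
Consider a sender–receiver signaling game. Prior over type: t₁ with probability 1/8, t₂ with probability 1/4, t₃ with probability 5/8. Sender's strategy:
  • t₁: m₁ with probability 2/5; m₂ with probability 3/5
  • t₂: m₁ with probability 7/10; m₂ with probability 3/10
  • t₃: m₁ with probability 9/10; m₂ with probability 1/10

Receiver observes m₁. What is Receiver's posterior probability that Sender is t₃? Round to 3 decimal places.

0.714

P(m₁) = (1/8)·(2/5) + (1/4)·(7/10) + (5/8)·(9/10) = 63/80
P(t₃ | m₁) = ((5/8)·(9/10)) / (63/80) = (9/16) / (63/80) = 5/7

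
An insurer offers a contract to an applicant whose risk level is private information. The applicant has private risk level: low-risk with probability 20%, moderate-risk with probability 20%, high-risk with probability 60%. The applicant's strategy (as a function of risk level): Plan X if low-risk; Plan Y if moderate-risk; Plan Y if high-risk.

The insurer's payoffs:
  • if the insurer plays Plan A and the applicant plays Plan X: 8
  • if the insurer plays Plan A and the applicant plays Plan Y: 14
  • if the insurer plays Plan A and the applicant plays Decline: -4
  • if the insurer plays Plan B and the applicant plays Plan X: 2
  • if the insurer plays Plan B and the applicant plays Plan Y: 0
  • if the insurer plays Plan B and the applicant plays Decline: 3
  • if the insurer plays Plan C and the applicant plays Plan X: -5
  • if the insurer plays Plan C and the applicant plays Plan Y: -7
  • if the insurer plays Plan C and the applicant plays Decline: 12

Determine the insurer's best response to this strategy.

E[Plan A] = 0.2·(8) + 0.2·(14) + 0.6·(14) = 12.8
E[Plan B] = 0.2·(2) + 0.2·(0) + 0.6·(0) = 0.4
E[Plan C] = 0.2·(-5) + 0.2·(-7) + 0.6·(-7) = -6.6
Best response: Plan A (12.8 is the largest).

Plan A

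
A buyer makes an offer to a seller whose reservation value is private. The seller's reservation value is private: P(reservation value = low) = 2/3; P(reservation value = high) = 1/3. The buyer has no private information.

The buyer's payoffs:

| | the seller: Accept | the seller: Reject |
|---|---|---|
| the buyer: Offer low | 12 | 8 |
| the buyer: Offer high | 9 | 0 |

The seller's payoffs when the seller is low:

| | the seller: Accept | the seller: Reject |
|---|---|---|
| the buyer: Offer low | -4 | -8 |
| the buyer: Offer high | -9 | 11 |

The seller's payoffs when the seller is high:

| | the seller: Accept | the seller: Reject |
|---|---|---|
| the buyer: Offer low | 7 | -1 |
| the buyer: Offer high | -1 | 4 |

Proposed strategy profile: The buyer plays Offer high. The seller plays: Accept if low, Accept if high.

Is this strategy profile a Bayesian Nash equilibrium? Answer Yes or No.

No

A profile is a BNE iff every type of every player is best-responding given beliefs about the other side.
The buyer plays Offer high: E[Offer high] = 2/3·(9) + 1/3·(9) = 9; E[Offer low] = 12. Not best-responding. ✗
The seller (reservation value low), facing Offer high: Accept gives -9, Reject gives 11. Proposed Accept is not best — profitable deviation exists. ✗
The seller (reservation value high), facing Offer high: Accept gives -1, Reject gives 4. Proposed Accept is not best — profitable deviation exists. ✗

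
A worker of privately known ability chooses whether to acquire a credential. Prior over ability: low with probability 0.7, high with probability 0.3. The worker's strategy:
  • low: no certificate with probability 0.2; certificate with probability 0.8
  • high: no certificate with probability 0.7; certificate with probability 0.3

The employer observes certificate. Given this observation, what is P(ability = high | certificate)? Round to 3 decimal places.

P(certificate) = 0.7·0.8 + 0.3·0.3 = 0.65
P(high | certificate) = (0.3·0.3) / 0.65 = 0.09 / 0.65 = 0.138462

0.138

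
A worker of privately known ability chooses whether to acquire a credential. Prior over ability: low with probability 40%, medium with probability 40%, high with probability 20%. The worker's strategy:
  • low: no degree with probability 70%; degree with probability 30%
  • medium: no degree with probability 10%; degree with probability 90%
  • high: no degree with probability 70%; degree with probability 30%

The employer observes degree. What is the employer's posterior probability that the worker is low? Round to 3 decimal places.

0.222

P(degree) = 0.4·0.3 + 0.4·0.9 + 0.2·0.3 = 0.54
P(low | degree) = (0.4·0.3) / 0.54 = 0.12 / 0.54 = 0.222222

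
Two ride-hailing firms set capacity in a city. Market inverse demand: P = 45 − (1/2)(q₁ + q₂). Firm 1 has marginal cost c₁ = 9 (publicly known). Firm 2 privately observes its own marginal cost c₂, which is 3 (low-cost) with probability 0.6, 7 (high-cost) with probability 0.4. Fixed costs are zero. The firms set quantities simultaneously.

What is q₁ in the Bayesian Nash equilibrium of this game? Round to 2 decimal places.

21.07

Type-c best response for Firm 2: q₂(c) = (45 − c) − q₁/2.
Firm 1 maximizes expected profit; its first-order condition is 45 − q₁ − (1/2)E[q₂] − 9 = 0.
Substituting E[q₂] and solving: E[c₂] = 4.6, so q₁ = (45 − 2·9 + 4.6)/(3/2) = 21.0667.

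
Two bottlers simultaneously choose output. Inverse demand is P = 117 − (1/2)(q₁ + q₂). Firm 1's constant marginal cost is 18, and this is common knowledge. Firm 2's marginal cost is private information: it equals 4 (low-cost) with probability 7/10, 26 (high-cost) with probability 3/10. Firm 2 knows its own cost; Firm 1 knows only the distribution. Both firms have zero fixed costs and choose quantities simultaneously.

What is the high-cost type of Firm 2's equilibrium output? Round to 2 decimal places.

60.47

Type-c best response for Firm 2: q₂(c) = (117 − c) − q₁/2.
Firm 1 maximizes expected profit; its first-order condition is 117 − q₁ − (1/2)E[q₂] − 18 = 0.
Substituting E[q₂] and solving: E[c₂] = 10.6, so q₁ = (117 − 2·18 + 10.6)/(3/2) = 61.0667.
q₂(high-cost) = (117 − 26 − (1/2)·61.0667) = 60.4667.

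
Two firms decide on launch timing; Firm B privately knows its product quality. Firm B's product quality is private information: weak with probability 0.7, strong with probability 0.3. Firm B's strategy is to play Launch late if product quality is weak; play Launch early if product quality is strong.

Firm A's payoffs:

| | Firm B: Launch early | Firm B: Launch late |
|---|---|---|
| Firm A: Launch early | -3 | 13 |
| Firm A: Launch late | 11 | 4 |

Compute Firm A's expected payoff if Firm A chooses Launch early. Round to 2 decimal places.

E[Launch early] = 0.7·13 + 0.3·(-3) = 9.1 + (-0.9) = 8.2

8.20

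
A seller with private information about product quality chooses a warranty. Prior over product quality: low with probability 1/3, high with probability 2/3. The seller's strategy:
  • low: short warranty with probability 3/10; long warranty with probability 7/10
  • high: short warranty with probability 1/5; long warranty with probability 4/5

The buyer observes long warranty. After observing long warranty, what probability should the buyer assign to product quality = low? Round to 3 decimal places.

0.304

P(long warranty) = (1/3)·(7/10) + (2/3)·(4/5) = 23/30
P(low | long warranty) = ((1/3)·(7/10)) / (23/30) = (7/30) / (23/30) = 7/23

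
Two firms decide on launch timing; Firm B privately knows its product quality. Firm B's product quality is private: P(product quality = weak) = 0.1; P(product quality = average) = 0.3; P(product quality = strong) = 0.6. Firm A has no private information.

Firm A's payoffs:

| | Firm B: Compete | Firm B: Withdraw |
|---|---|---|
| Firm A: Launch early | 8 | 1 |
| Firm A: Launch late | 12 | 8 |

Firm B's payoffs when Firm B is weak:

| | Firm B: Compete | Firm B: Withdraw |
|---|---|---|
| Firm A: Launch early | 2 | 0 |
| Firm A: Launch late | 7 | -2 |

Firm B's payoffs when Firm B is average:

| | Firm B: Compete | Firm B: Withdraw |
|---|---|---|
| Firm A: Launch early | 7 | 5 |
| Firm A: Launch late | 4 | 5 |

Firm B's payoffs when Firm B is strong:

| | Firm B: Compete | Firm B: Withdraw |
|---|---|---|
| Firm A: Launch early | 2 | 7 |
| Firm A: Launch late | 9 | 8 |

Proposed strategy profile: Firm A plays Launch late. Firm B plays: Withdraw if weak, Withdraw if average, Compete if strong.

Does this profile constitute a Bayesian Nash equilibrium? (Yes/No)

No

Firm A plays Launch late: E[Launch late] = 0.1·(8) + 0.3·(8) + 0.6·(12) = 10.4; E[Launch early] = 5.2. Best-responding. ✓
Firm B (product quality weak), facing Launch late: Compete gives 7, Withdraw gives -2. Proposed Withdraw is not best — profitable deviation exists. ✗
Firm B (product quality average), facing Launch late: Compete gives 4, Withdraw gives 5. Proposed Withdraw is best. ✓
Firm B (product quality strong), facing Launch late: Compete gives 9, Withdraw gives 8. Proposed Compete is best. ✓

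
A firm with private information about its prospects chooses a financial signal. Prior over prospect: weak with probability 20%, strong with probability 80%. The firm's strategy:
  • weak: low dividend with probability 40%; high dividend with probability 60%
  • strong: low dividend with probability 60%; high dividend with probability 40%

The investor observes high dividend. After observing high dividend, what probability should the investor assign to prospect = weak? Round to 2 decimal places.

Apply Bayes' rule using the sender's strategy as the likelihood.
P(high dividend) = 0.2·0.6 + 0.8·0.4 = 0.44
P(weak | high dividend) = (0.2·0.6) / 0.44 = 0.12 / 0.44 = 0.272727

0.27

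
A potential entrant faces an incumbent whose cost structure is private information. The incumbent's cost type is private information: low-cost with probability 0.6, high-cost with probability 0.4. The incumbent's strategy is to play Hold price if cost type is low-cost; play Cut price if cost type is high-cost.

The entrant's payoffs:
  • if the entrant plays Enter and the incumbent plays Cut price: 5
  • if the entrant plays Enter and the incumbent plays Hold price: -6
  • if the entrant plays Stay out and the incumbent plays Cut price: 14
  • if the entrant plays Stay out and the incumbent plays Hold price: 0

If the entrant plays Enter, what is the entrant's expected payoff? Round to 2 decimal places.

E[Enter] = 0.6·(-6) + 0.4·5 = (-3.6) + 2 = -1.6

-1.60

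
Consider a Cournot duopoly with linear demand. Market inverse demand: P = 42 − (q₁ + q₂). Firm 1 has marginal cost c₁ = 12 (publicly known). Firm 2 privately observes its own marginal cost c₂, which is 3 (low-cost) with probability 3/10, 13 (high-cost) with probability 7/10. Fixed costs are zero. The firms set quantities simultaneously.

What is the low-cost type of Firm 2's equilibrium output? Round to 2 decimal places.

Type-c best response for Firm 2: q₂(c) = (42 − c)/2 − q₁/2.
Firm 1 maximizes expected profit; its first-order condition is 42 − 2q₁ − E[q₂] − 12 = 0.
Substituting E[q₂] and solving: E[c₂] = 10, so q₁ = (42 − 2·12 + 10)/3 = 9.33333.
q₂(low-cost) = (42 − 3 − 9.33333)/2 = 14.8333.

14.83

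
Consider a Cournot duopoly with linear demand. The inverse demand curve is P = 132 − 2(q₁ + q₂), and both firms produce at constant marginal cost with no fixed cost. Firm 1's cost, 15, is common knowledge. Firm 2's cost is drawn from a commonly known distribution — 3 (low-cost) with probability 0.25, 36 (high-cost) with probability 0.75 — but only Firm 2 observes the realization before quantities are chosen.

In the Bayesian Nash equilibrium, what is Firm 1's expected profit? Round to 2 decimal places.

Firm 2 with cost c maximizes (132 − 2(q₁+q₂) − c)·q₂, giving q₂(c) = (132 − c − 2q₁)/4.
E[c₂] = 0.25·3 + 0.75·36 = 27.75
Firm 1's FOC against E[q₂] yields q₁ = (132 − 2·15 + E[c₂])/6 = (132 − 30 + 27.75)/6 = 21.625.
E[P] = 132 − 2·(q₁ + E[q₂]) = 58.25; Firm 1's expected profit = (E[P] − 15)·q₁ = (58.25 − 15)·21.625 = 935.281.

935.28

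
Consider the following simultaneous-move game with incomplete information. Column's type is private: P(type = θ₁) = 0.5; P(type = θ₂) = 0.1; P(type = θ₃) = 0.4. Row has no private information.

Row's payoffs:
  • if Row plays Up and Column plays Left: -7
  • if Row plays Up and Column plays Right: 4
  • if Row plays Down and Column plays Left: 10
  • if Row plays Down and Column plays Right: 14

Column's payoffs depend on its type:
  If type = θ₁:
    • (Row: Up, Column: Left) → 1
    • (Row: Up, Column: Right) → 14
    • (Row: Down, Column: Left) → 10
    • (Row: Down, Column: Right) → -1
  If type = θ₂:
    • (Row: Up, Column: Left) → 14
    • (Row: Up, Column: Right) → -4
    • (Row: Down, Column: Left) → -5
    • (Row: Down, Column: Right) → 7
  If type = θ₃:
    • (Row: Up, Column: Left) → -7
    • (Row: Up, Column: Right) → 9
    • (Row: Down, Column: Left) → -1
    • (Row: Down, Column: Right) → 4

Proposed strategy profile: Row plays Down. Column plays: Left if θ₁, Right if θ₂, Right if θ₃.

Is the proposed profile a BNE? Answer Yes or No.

Yes

Row plays Down: E[Down] = 0.5·(10) + 0.1·(14) + 0.4·(14) = 12; E[Up] = -1.5. Best-responding. ✓
Column (type θ₁), facing Down: Left gives 10, Right gives -1. Proposed Left is best. ✓
Column (type θ₂), facing Down: Left gives -5, Right gives 7. Proposed Right is best. ✓
Column (type θ₃), facing Down: Left gives -1, Right gives 4. Proposed Right is best. ✓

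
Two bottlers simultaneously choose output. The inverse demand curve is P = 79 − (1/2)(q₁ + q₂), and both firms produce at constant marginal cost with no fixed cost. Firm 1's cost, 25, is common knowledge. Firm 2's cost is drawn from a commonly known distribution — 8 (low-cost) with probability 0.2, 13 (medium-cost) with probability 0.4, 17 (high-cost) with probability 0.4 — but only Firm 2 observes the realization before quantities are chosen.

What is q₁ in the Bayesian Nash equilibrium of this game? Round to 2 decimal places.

28.40

Type-c best response for Firm 2: q₂(c) = (79 − c) − q₁/2.
Firm 1 maximizes expected profit; its first-order condition is 79 − q₁ − (1/2)E[q₂] − 25 = 0.
Substituting E[q₂] and solving: E[c₂] = 13.6, so q₁ = (79 − 2·25 + 13.6)/(3/2) = 28.4.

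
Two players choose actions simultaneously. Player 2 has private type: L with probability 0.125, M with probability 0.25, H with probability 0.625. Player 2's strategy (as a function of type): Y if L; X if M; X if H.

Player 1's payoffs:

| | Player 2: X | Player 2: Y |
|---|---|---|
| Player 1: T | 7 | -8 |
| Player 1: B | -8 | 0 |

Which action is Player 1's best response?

Compute Player 1's expected payoff for each action, taking the expectation over Player 2's type.
E[T] = 0.125·(-8) + 0.25·(7) + 0.625·(7) = 5.125
E[B] = 0.125·(0) + 0.25·(-8) + 0.625·(-8) = -7
Best response: T (5.125 is the largest).

T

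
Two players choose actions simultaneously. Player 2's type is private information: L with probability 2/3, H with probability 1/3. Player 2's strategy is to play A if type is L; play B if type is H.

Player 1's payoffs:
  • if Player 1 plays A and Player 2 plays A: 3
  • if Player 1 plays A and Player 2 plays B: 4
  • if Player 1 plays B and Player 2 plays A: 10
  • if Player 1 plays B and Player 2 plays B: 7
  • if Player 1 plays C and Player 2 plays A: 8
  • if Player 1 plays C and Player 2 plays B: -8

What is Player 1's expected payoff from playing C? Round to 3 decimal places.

2.667

Take the expectation over Player 2's type, weighting each type's action by its prior probability.
E[C] = 2/3·8 + 1/3·(-8) = 16/3 + (-8/3) = 8/3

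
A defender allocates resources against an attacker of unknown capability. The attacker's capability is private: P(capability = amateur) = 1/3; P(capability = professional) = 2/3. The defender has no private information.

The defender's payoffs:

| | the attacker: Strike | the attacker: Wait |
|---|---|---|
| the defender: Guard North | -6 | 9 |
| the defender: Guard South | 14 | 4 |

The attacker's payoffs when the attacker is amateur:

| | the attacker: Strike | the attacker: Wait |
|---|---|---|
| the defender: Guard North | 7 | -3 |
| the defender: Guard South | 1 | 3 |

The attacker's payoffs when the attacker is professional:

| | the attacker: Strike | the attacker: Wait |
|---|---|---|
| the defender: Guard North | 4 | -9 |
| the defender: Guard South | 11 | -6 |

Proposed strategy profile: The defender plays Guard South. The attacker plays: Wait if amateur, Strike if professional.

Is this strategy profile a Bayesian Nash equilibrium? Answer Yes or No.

The defender plays Guard South: E[Guard South] = 1/3·(4) + 2/3·(14) = 32/3; E[Guard North] = -1. Best-responding. ✓
The attacker (capability amateur), facing Guard South: Strike gives 1, Wait gives 3. Proposed Wait is best. ✓
The attacker (capability professional), facing Guard South: Strike gives 11, Wait gives -6. Proposed Strike is best. ✓

Yes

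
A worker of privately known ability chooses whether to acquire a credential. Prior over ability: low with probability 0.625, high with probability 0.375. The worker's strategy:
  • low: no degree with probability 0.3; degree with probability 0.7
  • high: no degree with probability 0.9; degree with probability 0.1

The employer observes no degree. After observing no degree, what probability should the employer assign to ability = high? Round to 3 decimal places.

P(no degree) = 0.625·0.3 + 0.375·0.9 = 0.525
P(high | no degree) = (0.375·0.9) / 0.525 = 0.3375 / 0.525 = 0.642857

0.643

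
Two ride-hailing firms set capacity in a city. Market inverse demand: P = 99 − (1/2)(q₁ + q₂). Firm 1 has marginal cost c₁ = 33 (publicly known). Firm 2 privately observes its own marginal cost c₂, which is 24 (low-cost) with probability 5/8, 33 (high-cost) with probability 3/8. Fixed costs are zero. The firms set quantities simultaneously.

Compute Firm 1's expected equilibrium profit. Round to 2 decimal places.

Type-c best response for Firm 2: q₂(c) = (99 − c) − q₁/2.
Firm 1 maximizes expected profit; its first-order condition is 99 − q₁ − (1/2)E[q₂] − 33 = 0.
Substituting E[q₂] and solving: E[c₂] = 27.375, so q₁ = (99 − 2·33 + 27.375)/(3/2) = 40.25.
E[P] = 99 − (1/2)·(q₁ + E[q₂]) = 53.125; Firm 1's expected profit = (E[P] − 33)·q₁ = (53.125 − 33)·40.25 = 810.031.

810.03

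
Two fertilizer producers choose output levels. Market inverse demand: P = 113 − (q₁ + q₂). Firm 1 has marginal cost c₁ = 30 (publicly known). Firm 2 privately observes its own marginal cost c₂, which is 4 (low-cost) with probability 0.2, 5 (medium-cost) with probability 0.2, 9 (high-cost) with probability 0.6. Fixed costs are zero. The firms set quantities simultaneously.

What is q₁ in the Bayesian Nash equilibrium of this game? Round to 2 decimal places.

Each type of Firm 2 best-responds to q₁; Firm 1 best-responds to the expected q₂ over Firm 2's types.
Firm 2 with cost c maximizes (113 − (q₁+q₂) − c)·q₂, giving q₂(c) = (113 − c − q₁)/2.
E[c₂] = 0.2·4 + 0.2·5 + 0.6·9 = 7.2
Firm 1's FOC against E[q₂] yields q₁ = (113 − 2·30 + E[c₂])/3 = (113 − 60 + 7.2)/3 = 20.0667.

20.07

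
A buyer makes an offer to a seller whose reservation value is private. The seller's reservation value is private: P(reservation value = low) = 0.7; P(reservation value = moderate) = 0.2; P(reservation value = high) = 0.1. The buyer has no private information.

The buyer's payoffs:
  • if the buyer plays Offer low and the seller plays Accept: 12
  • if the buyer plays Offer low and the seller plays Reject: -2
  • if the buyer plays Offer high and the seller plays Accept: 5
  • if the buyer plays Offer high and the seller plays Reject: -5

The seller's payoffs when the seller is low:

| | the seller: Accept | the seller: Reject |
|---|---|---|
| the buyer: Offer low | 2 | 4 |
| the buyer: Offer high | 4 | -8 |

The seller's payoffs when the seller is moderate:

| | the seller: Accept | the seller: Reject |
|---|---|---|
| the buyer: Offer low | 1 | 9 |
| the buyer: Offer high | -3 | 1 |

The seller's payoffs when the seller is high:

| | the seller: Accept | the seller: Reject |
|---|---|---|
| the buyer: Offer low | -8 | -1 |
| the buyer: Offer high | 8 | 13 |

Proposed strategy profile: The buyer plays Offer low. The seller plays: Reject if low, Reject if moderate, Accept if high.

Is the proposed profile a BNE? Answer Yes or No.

No

A profile is a BNE iff every type of every player is best-responding given beliefs about the other side.
The buyer plays Offer low: E[Offer low] = 0.7·(-2) + 0.2·(-2) + 0.1·(12) = -0.6; E[Offer high] = -4. Best-responding. ✓
The seller (reservation value low), facing Offer low: Accept gives 2, Reject gives 4. Proposed Reject is best. ✓
The seller (reservation value moderate), facing Offer low: Accept gives 1, Reject gives 9. Proposed Reject is best. ✓
The seller (reservation value high), facing Offer low: Accept gives -8, Reject gives -1. Proposed Accept is not best — profitable deviation exists. ✗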